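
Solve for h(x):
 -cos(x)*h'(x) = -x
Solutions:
 h(x) = C1 + Integral(x/cos(x), x)


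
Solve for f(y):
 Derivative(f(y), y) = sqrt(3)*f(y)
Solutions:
 f(y) = C1*exp(sqrt(3)*y)


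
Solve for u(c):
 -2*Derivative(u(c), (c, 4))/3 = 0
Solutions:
 u(c) = C1 + C2*c + C3*c^2 + C4*c^3


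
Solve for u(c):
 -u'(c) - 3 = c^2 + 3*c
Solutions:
 u(c) = C1 - c^3/3 - 3*c^2/2 - 3*c


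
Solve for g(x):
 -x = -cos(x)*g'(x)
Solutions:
 g(x) = C1 + Integral(x/cos(x), x)


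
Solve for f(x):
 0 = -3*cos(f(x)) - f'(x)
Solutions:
 f(x) = pi - asin((C1 + exp(6*x))/(C1 - exp(6*x)))
 f(x) = asin((C1 + exp(6*x))/(C1 - exp(6*x)))


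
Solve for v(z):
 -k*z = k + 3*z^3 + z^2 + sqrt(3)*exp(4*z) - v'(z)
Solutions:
 v(z) = C1 + k*z^2/2 + k*z + 3*z^4/4 + z^3/3 + sqrt(3)*exp(4*z)/4


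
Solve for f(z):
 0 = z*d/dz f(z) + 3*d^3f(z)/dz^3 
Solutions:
 f(z) = C1 + Integral(C2*airyai(-3^(2/3)*z/3) + C3*airybi(-3^(2/3)*z/3), z)


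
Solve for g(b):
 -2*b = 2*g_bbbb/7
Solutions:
 g(b) = C1 + C2*b + C3*b^2 + C4*b^3 - 7*b^5/120


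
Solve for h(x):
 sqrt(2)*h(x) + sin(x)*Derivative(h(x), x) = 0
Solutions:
 h(x) = C1*(cos(x) + 1)^(sqrt(2)/2)/(cos(x) - 1)^(sqrt(2)/2)


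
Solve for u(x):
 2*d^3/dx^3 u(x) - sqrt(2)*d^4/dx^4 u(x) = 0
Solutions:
 u(x) = C1 + C2*x + C3*x^2 + C4*exp(sqrt(2)*x)


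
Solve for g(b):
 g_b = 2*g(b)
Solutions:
 g(b) = C1*exp(2*b)


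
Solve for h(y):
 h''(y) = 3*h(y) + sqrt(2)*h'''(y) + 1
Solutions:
 h(y) = C1*exp(y*((9*sqrt(158)/4 + 20*sqrt(2))^(-1/3) + 2*sqrt(2) + 2*(9*sqrt(158)/4 + 20*sqrt(2))^(1/3))/12)*sin(sqrt(3)*y*(-2*(9*sqrt(158)/4 + 20*sqrt(2))^(1/3) + (9*sqrt(158)/4 + 20*sqrt(2))^(-1/3))/12) + C2*exp(y*((9*sqrt(158)/4 + 20*sqrt(2))^(-1/3) + 2*sqrt(2) + 2*(9*sqrt(158)/4 + 20*sqrt(2))^(1/3))/12)*cos(sqrt(3)*y*(-2*(9*sqrt(158)/4 + 20*sqrt(2))^(1/3) + (9*sqrt(158)/4 + 20*sqrt(2))^(-1/3))/12) + C3*exp(y*(-2*(9*sqrt(158)/4 + 20*sqrt(2))^(1/3) - 1/(9*sqrt(158)/4 + 20*sqrt(2))^(1/3) + sqrt(2))/6) - 1/3


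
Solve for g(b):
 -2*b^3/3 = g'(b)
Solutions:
 g(b) = C1 - b^4/6


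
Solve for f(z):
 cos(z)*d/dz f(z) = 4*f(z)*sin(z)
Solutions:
 f(z) = C1/cos(z)^4


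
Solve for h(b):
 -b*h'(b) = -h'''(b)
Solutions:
 h(b) = C1 + Integral(C2*airyai(b) + C3*airybi(b), b)


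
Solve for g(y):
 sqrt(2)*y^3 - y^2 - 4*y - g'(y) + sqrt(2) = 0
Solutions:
 g(y) = C1 + sqrt(2)*y^4/4 - y^3/3 - 2*y^2 + sqrt(2)*y


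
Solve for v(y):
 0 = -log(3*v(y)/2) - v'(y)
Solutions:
 -Integral(1/(-log(_y) - log(3) + log(2)), (_y, v(y))) = C1 - y


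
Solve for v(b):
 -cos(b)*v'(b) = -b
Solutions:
 v(b) = C1 + Integral(b/cos(b), b)


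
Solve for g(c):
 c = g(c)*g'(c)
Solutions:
 g(c) = -sqrt(C1 + c^2)
 g(c) = sqrt(C1 + c^2)


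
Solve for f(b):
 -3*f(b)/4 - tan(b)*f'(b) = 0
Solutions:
 f(b) = C1/sin(b)^(3/4)


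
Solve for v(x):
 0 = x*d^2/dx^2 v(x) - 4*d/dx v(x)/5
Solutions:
 v(x) = C1 + C2*x^(9/5)


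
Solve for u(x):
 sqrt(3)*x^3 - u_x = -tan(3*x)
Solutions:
 u(x) = C1 + sqrt(3)*x^4/4 - log(cos(3*x))/3


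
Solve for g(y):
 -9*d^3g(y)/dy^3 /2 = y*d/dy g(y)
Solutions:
 g(y) = C1 + Integral(C2*airyai(-6^(1/3)*y/3) + C3*airybi(-6^(1/3)*y/3), y)


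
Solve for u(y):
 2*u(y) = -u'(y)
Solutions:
 u(y) = C1*exp(-2*y)


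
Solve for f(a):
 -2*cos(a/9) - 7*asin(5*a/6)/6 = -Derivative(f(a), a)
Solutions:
 f(a) = C1 + 7*a*asin(5*a/6)/6 + 7*sqrt(36 - 25*a^2)/30 + 18*sin(a/9)


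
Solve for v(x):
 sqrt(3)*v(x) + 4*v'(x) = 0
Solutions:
 v(x) = C1*exp(-sqrt(3)*x/4)


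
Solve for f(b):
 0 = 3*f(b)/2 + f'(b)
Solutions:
 f(b) = C1*exp(-3*b/2)


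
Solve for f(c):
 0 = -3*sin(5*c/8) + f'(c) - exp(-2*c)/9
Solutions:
 f(c) = C1 - 24*cos(5*c/8)/5 - exp(-2*c)/18


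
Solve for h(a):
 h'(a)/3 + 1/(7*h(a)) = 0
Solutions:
 h(a) = -sqrt(C1 - 42*a)/7
 h(a) = sqrt(C1 - 42*a)/7


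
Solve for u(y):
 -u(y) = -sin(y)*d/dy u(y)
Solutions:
 u(y) = C1*sqrt(cos(y) - 1)/sqrt(cos(y) + 1)


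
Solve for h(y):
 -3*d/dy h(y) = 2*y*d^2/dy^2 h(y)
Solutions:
 h(y) = C1 + C2/sqrt(y)


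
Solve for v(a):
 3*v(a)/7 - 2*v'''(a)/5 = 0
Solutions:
 v(a) = C3*exp(14^(2/3)*15^(1/3)*a/14) + (C1*sin(14^(2/3)*3^(5/6)*5^(1/3)*a/28) + C2*cos(14^(2/3)*3^(5/6)*5^(1/3)*a/28))*exp(-14^(2/3)*15^(1/3)*a/28)


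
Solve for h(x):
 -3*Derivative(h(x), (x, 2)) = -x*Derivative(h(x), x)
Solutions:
 h(x) = C1 + C2*erfi(sqrt(6)*x/6)


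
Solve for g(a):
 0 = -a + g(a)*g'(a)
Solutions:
 g(a) = -sqrt(C1 + a^2)
 g(a) = sqrt(C1 + a^2)


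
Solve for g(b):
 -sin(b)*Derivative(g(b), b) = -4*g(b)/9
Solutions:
 g(b) = C1*(cos(b) - 1)^(2/9)/(cos(b) + 1)^(2/9)


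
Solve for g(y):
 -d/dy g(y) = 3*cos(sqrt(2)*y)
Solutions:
 g(y) = C1 - 3*sqrt(2)*sin(sqrt(2)*y)/2


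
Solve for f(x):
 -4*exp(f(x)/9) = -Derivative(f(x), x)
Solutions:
 f(x) = 9*log(-1/(C1 + 4*x)) + 18*log(3)


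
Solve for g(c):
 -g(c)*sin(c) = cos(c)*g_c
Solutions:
 g(c) = C1*cos(c)


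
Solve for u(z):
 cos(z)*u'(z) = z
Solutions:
 u(z) = C1 + Integral(z/cos(z), z)


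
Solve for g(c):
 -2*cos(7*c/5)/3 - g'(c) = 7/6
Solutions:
 g(c) = C1 - 7*c/6 - 10*sin(7*c/5)/21


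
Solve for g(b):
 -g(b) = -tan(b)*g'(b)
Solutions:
 g(b) = C1*sin(b)


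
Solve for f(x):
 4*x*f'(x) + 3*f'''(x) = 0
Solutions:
 f(x) = C1 + Integral(C2*airyai(-6^(2/3)*x/3) + C3*airybi(-6^(2/3)*x/3), x)


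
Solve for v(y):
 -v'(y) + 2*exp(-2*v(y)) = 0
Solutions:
 v(y) = log(-sqrt(C1 + 4*y))
 v(y) = log(C1 + 4*y)/2


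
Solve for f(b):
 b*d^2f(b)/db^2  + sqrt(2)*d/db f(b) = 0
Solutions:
 f(b) = C1 + C2*b^(1 - sqrt(2))


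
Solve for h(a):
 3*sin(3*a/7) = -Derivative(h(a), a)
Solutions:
 h(a) = C1 + 7*cos(3*a/7)


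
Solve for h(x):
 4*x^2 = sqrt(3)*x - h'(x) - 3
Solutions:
 h(x) = C1 - 4*x^3/3 + sqrt(3)*x^2/2 - 3*x


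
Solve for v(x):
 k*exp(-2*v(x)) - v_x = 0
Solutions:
 v(x) = log(-sqrt(C1 + 2*k*x))
 v(x) = log(C1 + 2*k*x)/2


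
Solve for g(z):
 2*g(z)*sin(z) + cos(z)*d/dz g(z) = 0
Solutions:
 g(z) = C1*cos(z)^2


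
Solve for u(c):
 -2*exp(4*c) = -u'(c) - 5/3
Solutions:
 u(c) = C1 - 5*c/3 + exp(4*c)/2


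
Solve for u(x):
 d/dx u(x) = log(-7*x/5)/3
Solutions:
 u(x) = C1 + x*log(-x)/3 + x*(-log(5) - 1 + log(7))/3


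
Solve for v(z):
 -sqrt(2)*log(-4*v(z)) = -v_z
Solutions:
 -sqrt(2)*Integral(1/(log(-_y) + 2*log(2)), (_y, v(z)))/2 = C1 - z


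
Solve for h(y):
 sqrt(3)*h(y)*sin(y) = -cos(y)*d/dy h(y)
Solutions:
 h(y) = C1*cos(y)^(sqrt(3))


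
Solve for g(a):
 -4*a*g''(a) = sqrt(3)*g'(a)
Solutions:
 g(a) = C1 + C2*a^(1 - sqrt(3)/4)


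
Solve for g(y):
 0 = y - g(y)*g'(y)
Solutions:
 g(y) = -sqrt(C1 + y^2)
 g(y) = sqrt(C1 + y^2)


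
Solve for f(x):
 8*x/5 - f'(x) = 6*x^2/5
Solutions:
 f(x) = C1 - 2*x^3/5 + 4*x^2/5


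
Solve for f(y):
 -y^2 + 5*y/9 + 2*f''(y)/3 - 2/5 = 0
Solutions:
 f(y) = C1 + C2*y + y^4/8 - 5*y^3/36 + 3*y^2/10


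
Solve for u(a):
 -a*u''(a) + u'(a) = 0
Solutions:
 u(a) = C1 + C2*a^2


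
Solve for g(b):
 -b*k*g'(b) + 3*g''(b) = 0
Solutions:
 g(b) = Piecewise((-sqrt(6)*sqrt(pi)*C1*erf(sqrt(6)*b*sqrt(-k)/6)/(2*sqrt(-k)) - C2, (k > 0) | (k < 0)), (-C1*b - C2, True))


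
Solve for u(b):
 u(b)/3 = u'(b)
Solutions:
 u(b) = C1*exp(b/3)


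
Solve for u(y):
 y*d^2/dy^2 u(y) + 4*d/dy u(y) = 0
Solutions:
 u(y) = C1 + C2/y^3


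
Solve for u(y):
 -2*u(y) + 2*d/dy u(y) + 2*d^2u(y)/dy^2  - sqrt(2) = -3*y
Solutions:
 u(y) = C1*exp(y*(-1 + sqrt(5))/2) + C2*exp(-y*(1 + sqrt(5))/2) + 3*y/2 - sqrt(2)/2 + 3/2


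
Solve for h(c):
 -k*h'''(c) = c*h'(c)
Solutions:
 h(c) = C1 + Integral(C2*airyai(c*(-1/k)^(1/3)) + C3*airybi(c*(-1/k)^(1/3)), c)


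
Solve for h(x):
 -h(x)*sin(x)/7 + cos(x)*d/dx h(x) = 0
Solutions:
 h(x) = C1/cos(x)^(1/7)


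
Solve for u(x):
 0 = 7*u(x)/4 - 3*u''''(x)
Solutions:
 u(x) = C1*exp(-sqrt(2)*3^(3/4)*7^(1/4)*x/6) + C2*exp(sqrt(2)*3^(3/4)*7^(1/4)*x/6) + C3*sin(sqrt(2)*3^(3/4)*7^(1/4)*x/6) + C4*cos(sqrt(2)*3^(3/4)*7^(1/4)*x/6)


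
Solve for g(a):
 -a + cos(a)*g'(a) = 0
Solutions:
 g(a) = C1 + Integral(a/cos(a), a)


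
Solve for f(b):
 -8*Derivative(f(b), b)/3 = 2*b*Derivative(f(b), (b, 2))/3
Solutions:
 f(b) = C1 + C2/b^3


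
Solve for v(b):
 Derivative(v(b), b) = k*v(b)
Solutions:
 v(b) = C1*exp(b*k)


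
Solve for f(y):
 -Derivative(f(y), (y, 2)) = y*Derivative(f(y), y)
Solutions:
 f(y) = C1 + C2*erf(sqrt(2)*y/2)


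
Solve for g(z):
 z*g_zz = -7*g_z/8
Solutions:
 g(z) = C1 + C2*z^(1/8)


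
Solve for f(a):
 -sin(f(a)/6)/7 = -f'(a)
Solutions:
 -a/7 + 3*log(cos(f(a)/6) - 1) - 3*log(cos(f(a)/6) + 1) = C1


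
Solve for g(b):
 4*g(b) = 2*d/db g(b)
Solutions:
 g(b) = C1*exp(2*b)


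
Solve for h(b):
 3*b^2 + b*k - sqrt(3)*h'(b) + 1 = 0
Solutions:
 h(b) = C1 + sqrt(3)*b^3/3 + sqrt(3)*b^2*k/6 + sqrt(3)*b/3


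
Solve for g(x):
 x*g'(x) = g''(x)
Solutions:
 g(x) = C1 + C2*erfi(sqrt(2)*x/2)


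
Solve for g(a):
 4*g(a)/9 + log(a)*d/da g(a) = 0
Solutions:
 g(a) = C1*exp(-4*li(a)/9)


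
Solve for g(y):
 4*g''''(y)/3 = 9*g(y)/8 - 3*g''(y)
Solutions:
 g(y) = C1*exp(-sqrt(6)*y*sqrt(-3 + sqrt(15))/4) + C2*exp(sqrt(6)*y*sqrt(-3 + sqrt(15))/4) + C3*sin(sqrt(6)*y*sqrt(3 + sqrt(15))/4) + C4*cos(sqrt(6)*y*sqrt(3 + sqrt(15))/4)


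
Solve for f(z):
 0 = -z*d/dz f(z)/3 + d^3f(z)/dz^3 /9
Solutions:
 f(z) = C1 + Integral(C2*airyai(3^(1/3)*z) + C3*airybi(3^(1/3)*z), z)


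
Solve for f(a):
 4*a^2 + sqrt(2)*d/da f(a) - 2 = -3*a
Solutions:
 f(a) = C1 - 2*sqrt(2)*a^3/3 - 3*sqrt(2)*a^2/4 + sqrt(2)*a


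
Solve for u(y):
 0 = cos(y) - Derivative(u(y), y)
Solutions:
 u(y) = C1 + sin(y)


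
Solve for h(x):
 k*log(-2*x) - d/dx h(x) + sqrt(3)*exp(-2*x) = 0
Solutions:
 h(x) = C1 + k*x*log(-x) + k*x*(-1 + log(2)) - sqrt(3)*exp(-2*x)/2


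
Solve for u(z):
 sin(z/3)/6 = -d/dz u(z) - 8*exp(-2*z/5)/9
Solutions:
 u(z) = C1 + cos(z/3)/2 + 20*exp(-2*z/5)/9


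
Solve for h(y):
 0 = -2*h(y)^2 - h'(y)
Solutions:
 h(y) = 1/(C1 + 2*y)


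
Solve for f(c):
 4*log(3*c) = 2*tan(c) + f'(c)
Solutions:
 f(c) = C1 + 4*c*log(c) - 4*c + 4*c*log(3) + 2*log(cos(c))


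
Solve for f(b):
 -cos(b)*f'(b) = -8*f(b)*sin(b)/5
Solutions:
 f(b) = C1/cos(b)^(8/5)


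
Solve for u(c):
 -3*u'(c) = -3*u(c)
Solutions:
 u(c) = C1*exp(c)


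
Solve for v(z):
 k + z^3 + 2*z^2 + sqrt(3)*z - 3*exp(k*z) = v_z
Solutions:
 v(z) = C1 + k*z + z^4/4 + 2*z^3/3 + sqrt(3)*z^2/2 - 3*exp(k*z)/k


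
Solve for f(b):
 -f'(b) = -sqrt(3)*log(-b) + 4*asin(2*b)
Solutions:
 f(b) = C1 + sqrt(3)*b*(log(-b) - 1) - 4*b*asin(2*b) - 2*sqrt(1 - 4*b^2)


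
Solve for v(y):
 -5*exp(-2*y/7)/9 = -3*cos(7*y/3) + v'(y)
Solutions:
 v(y) = C1 + 9*sin(7*y/3)/7 + 35*exp(-2*y/7)/18


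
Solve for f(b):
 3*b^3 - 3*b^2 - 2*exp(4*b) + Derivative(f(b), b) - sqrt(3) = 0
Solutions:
 f(b) = C1 - 3*b^4/4 + b^3 + sqrt(3)*b + exp(4*b)/2


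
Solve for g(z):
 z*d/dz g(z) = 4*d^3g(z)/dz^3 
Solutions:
 g(z) = C1 + Integral(C2*airyai(2^(1/3)*z/2) + C3*airybi(2^(1/3)*z/2), z)


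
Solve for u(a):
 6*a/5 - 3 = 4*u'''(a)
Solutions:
 u(a) = C1 + C2*a + C3*a^2 + a^4/80 - a^3/8


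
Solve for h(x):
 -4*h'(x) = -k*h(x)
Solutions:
 h(x) = C1*exp(k*x/4)


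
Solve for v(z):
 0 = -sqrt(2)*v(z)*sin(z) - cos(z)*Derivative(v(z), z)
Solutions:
 v(z) = C1*cos(z)^(sqrt(2))


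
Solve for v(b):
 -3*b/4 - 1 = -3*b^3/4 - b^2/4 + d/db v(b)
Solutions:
 v(b) = C1 + 3*b^4/16 + b^3/12 - 3*b^2/8 - b


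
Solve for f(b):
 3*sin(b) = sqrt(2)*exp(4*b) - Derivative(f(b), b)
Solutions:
 f(b) = C1 + sqrt(2)*exp(4*b)/4 + 3*cos(b)


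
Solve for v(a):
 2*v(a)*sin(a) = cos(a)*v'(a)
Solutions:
 v(a) = C1/cos(a)^2


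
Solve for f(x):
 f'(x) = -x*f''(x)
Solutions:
 f(x) = C1 + C2*log(x)


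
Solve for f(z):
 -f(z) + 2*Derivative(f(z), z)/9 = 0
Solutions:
 f(z) = C1*exp(9*z/2)


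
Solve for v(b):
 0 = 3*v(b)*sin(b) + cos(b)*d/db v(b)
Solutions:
 v(b) = C1*cos(b)^3


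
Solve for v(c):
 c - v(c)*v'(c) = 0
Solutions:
 v(c) = -sqrt(C1 + c^2)
 v(c) = sqrt(C1 + c^2)


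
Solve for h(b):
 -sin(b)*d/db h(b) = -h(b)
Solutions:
 h(b) = C1*sqrt(cos(b) - 1)/sqrt(cos(b) + 1)


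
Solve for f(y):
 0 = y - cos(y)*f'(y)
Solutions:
 f(y) = C1 + Integral(y/cos(y), y)


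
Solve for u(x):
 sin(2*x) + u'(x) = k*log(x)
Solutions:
 u(x) = C1 + k*x*(log(x) - 1) + cos(2*x)/2


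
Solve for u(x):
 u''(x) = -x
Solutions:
 u(x) = C1 + C2*x - x^3/6


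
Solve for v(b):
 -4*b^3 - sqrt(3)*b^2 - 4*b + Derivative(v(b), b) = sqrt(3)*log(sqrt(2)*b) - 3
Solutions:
 v(b) = C1 + b^4 + sqrt(3)*b^3/3 + 2*b^2 + sqrt(3)*b*log(b) - 3*b - sqrt(3)*b + sqrt(3)*b*log(2)/2


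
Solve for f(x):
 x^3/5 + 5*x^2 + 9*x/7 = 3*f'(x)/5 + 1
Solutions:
 f(x) = C1 + x^4/12 + 25*x^3/9 + 15*x^2/14 - 5*x/3


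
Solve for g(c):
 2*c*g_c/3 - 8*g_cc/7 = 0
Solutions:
 g(c) = C1 + C2*erfi(sqrt(42)*c/12)


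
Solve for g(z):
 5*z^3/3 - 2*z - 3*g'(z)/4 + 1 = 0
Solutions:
 g(z) = C1 + 5*z^4/9 - 4*z^2/3 + 4*z/3


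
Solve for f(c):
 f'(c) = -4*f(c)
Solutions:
 f(c) = C1*exp(-4*c)


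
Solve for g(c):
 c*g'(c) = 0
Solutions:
 g(c) = C1


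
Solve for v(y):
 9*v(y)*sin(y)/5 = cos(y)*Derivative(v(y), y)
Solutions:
 v(y) = C1/cos(y)^(9/5)


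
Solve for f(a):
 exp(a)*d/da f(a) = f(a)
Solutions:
 f(a) = C1*exp(-exp(-a))


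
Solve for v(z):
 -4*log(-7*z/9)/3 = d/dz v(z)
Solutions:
 v(z) = C1 - 4*z*log(-z)/3 + 4*z*(-log(7) + 1 + 2*log(3))/3


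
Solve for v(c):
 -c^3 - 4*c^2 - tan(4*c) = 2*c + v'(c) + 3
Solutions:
 v(c) = C1 - c^4/4 - 4*c^3/3 - c^2 - 3*c + log(cos(4*c))/4


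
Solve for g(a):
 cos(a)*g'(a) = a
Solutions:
 g(a) = C1 + Integral(a/cos(a), a)


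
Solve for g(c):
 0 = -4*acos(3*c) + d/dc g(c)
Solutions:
 g(c) = C1 + 4*c*acos(3*c) - 4*sqrt(1 - 9*c^2)/3


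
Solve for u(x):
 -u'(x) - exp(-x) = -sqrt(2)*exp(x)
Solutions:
 u(x) = C1 + sqrt(2)*exp(x) + exp(-x)


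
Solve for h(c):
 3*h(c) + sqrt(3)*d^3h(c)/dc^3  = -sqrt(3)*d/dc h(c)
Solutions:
 h(c) = C1*exp(2^(1/3)*sqrt(3)*c*(-2/(9 + sqrt(85))^(1/3) + 2^(1/3)*(9 + sqrt(85))^(1/3))/12)*sin(2^(1/3)*c*(2/(9 + sqrt(85))^(1/3) + 2^(1/3)*(9 + sqrt(85))^(1/3))/4) + C2*exp(2^(1/3)*sqrt(3)*c*(-2/(9 + sqrt(85))^(1/3) + 2^(1/3)*(9 + sqrt(85))^(1/3))/12)*cos(2^(1/3)*c*(2/(9 + sqrt(85))^(1/3) + 2^(1/3)*(9 + sqrt(85))^(1/3))/4) + C3*exp(-2^(1/3)*sqrt(3)*c*(-2/(9 + sqrt(85))^(1/3) + 2^(1/3)*(9 + sqrt(85))^(1/3))/6)


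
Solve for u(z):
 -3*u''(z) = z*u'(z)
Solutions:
 u(z) = C1 + C2*erf(sqrt(6)*z/6)


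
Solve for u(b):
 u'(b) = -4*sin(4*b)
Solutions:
 u(b) = C1 + cos(4*b)


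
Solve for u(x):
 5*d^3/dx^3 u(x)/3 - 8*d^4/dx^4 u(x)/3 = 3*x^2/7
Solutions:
 u(x) = C1 + C2*x + C3*x^2 + C4*exp(5*x/8) + 3*x^5/700 + 6*x^4/175 + 192*x^3/875


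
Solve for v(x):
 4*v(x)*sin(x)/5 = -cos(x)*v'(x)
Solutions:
 v(x) = C1*cos(x)^(4/5)


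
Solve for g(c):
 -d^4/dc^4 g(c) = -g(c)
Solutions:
 g(c) = C1*exp(-c) + C2*exp(c) + C3*sin(c) + C4*cos(c)


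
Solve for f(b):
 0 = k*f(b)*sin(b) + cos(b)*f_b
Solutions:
 f(b) = C1*exp(k*log(cos(b)))


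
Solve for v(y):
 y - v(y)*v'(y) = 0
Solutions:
 v(y) = -sqrt(C1 + y^2)
 v(y) = sqrt(C1 + y^2)


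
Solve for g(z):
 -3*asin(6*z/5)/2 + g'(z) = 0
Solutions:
 g(z) = C1 + 3*z*asin(6*z/5)/2 + sqrt(25 - 36*z^2)/4


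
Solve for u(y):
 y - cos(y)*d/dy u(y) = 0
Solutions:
 u(y) = C1 + Integral(y/cos(y), y)


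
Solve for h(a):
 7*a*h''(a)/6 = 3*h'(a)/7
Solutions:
 h(a) = C1 + C2*a^(67/49)


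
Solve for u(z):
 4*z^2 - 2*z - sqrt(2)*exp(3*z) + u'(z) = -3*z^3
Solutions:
 u(z) = C1 - 3*z^4/4 - 4*z^3/3 + z^2 + sqrt(2)*exp(3*z)/3


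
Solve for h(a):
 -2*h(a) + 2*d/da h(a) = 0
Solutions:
 h(a) = C1*exp(a)


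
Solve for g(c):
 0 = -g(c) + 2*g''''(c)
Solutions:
 g(c) = C1*exp(-2^(3/4)*c/2) + C2*exp(2^(3/4)*c/2) + C3*sin(2^(3/4)*c/2) + C4*cos(2^(3/4)*c/2)


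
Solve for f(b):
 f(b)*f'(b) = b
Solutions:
 f(b) = -sqrt(C1 + b^2)
 f(b) = sqrt(C1 + b^2)


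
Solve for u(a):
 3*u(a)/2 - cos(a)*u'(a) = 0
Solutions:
 u(a) = C1*(sin(a) + 1)^(3/4)/(sin(a) - 1)^(3/4)


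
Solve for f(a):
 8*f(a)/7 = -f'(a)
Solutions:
 f(a) = C1*exp(-8*a/7)


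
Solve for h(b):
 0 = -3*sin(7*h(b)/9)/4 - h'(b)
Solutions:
 3*b/4 + 9*log(cos(7*h(b)/9) - 1)/14 - 9*log(cos(7*h(b)/9) + 1)/14 = C1


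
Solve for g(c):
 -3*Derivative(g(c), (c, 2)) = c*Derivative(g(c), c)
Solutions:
 g(c) = C1 + C2*erf(sqrt(6)*c/6)


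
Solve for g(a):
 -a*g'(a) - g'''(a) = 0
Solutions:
 g(a) = C1 + Integral(C2*airyai(-a) + C3*airybi(-a), a)


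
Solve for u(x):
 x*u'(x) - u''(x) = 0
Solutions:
 u(x) = C1 + C2*erfi(sqrt(2)*x/2)


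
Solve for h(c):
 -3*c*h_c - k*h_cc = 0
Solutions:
 h(c) = C1 + C2*sqrt(k)*erf(sqrt(6)*c*sqrt(1/k)/2)


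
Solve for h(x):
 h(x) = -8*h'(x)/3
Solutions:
 h(x) = C1*exp(-3*x/8)


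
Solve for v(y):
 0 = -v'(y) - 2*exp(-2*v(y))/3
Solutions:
 v(y) = log(-sqrt(C1 - 12*y)) - log(3)
 v(y) = log(C1 - 12*y)/2 - log(3)


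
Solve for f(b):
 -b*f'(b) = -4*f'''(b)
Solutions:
 f(b) = C1 + Integral(C2*airyai(2^(1/3)*b/2) + C3*airybi(2^(1/3)*b/2), b)


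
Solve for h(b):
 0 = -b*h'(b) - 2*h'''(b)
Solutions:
 h(b) = C1 + Integral(C2*airyai(-2^(2/3)*b/2) + C3*airybi(-2^(2/3)*b/2), b)


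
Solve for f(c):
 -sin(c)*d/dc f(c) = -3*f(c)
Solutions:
 f(c) = C1*(cos(c) - 1)^(3/2)/(cos(c) + 1)^(3/2)


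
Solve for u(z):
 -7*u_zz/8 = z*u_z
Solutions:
 u(z) = C1 + C2*erf(2*sqrt(7)*z/7)


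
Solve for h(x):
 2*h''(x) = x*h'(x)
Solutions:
 h(x) = C1 + C2*erfi(x/2)


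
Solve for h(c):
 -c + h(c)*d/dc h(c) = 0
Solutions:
 h(c) = -sqrt(C1 + c^2)
 h(c) = sqrt(C1 + c^2)


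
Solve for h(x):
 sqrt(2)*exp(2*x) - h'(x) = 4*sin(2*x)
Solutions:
 h(x) = C1 + sqrt(2)*exp(2*x)/2 + 2*cos(2*x)


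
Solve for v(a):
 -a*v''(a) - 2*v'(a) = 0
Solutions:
 v(a) = C1 + C2/a


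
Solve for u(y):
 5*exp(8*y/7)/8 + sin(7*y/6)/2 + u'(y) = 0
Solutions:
 u(y) = C1 - 35*exp(8*y/7)/64 + 3*cos(7*y/6)/7


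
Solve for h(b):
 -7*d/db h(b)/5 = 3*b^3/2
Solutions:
 h(b) = C1 - 15*b^4/56


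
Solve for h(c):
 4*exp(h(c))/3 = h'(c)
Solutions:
 h(c) = log(-1/(C1 + 4*c)) + log(3)


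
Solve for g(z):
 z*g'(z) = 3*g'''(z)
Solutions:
 g(z) = C1 + Integral(C2*airyai(3^(2/3)*z/3) + C3*airybi(3^(2/3)*z/3), z)


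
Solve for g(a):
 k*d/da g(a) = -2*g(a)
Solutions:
 g(a) = C1*exp(-2*a/k)


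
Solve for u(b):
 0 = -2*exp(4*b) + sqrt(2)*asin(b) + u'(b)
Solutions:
 u(b) = C1 - sqrt(2)*(b*asin(b) + sqrt(1 - b^2)) + exp(4*b)/2


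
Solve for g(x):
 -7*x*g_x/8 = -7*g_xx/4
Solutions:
 g(x) = C1 + C2*erfi(x/2)


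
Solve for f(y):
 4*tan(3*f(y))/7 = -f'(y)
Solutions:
 f(y) = -asin(C1*exp(-12*y/7))/3 + pi/3
 f(y) = asin(C1*exp(-12*y/7))/3


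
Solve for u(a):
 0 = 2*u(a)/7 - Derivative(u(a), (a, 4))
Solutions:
 u(a) = C1*exp(-2^(1/4)*7^(3/4)*a/7) + C2*exp(2^(1/4)*7^(3/4)*a/7) + C3*sin(2^(1/4)*7^(3/4)*a/7) + C4*cos(2^(1/4)*7^(3/4)*a/7)


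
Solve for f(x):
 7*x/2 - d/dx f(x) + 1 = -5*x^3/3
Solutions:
 f(x) = C1 + 5*x^4/12 + 7*x^2/4 + x


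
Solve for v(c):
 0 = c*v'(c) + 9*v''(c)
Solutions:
 v(c) = C1 + C2*erf(sqrt(2)*c/6)


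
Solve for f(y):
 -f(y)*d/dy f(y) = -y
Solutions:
 f(y) = -sqrt(C1 + y^2)
 f(y) = sqrt(C1 + y^2)


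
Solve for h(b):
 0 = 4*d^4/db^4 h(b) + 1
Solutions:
 h(b) = C1 + C2*b + C3*b^2 + C4*b^3 - b^4/96


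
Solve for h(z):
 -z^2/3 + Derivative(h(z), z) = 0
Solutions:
 h(z) = C1 + z^3/9


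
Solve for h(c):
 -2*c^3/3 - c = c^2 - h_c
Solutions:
 h(c) = C1 + c^4/6 + c^3/3 + c^2/2


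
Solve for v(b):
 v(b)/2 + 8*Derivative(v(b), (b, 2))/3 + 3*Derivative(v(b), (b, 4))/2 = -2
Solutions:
 v(b) = C1*sin(b*sqrt(8 - sqrt(37))/3) + C2*sin(b*sqrt(sqrt(37) + 8)/3) + C3*cos(b*sqrt(8 - sqrt(37))/3) + C4*cos(b*sqrt(sqrt(37) + 8)/3) - 4


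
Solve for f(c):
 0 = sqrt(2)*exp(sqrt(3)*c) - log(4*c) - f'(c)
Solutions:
 f(c) = C1 - c*log(c) + c*(1 - 2*log(2)) + sqrt(6)*exp(sqrt(3)*c)/3


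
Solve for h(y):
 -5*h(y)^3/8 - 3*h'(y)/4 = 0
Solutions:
 h(y) = -sqrt(3)*sqrt(-1/(C1 - 5*y))
 h(y) = sqrt(3)*sqrt(-1/(C1 - 5*y))


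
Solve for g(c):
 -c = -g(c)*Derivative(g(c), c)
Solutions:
 g(c) = -sqrt(C1 + c^2)
 g(c) = sqrt(C1 + c^2)


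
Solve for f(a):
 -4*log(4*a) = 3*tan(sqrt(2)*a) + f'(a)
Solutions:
 f(a) = C1 - 4*a*log(a) - 8*a*log(2) + 4*a + 3*sqrt(2)*log(cos(sqrt(2)*a))/2


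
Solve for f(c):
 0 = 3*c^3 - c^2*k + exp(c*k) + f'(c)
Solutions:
 f(c) = C1 - 3*c^4/4 + c^3*k/3 - exp(c*k)/k


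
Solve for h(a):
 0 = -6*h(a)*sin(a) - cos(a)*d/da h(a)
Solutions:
 h(a) = C1*cos(a)^6


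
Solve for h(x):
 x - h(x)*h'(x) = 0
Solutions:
 h(x) = -sqrt(C1 + x^2)
 h(x) = sqrt(C1 + x^2)


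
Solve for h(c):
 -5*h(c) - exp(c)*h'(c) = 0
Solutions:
 h(c) = C1*exp(5*exp(-c))


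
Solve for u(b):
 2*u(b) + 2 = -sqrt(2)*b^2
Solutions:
 u(b) = -sqrt(2)*b^2/2 - 1


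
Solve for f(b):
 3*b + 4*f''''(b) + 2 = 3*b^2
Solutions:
 f(b) = C1 + C2*b + C3*b^2 + C4*b^3 + b^6/480 - b^5/160 - b^4/48


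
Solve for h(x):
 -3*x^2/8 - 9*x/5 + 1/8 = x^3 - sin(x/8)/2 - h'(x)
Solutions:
 h(x) = C1 + x^4/4 + x^3/8 + 9*x^2/10 - x/8 + 4*cos(x/8)


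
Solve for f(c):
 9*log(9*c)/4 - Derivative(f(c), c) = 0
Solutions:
 f(c) = C1 + 9*c*log(c)/4 - 9*c/4 + 9*c*log(3)/2


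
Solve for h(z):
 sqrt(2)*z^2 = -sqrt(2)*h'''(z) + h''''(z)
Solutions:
 h(z) = C1 + C2*z + C3*z^2 + C4*exp(sqrt(2)*z) - z^5/60 - sqrt(2)*z^4/24 - z^3/6


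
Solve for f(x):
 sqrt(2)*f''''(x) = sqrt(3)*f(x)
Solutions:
 f(x) = C1*exp(-2^(7/8)*3^(1/8)*x/2) + C2*exp(2^(7/8)*3^(1/8)*x/2) + C3*sin(2^(7/8)*3^(1/8)*x/2) + C4*cos(2^(7/8)*3^(1/8)*x/2)


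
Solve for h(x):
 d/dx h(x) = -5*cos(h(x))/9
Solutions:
 5*x/9 - log(sin(h(x)) - 1)/2 + log(sin(h(x)) + 1)/2 = C1


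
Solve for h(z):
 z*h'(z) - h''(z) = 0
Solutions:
 h(z) = C1 + C2*erfi(sqrt(2)*z/2)


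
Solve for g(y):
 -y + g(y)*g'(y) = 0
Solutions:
 g(y) = -sqrt(C1 + y^2)
 g(y) = sqrt(C1 + y^2)


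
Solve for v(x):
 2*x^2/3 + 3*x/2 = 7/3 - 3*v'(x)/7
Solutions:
 v(x) = C1 - 14*x^3/27 - 7*x^2/4 + 49*x/9


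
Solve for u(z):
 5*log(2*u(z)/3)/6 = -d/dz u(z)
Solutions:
 6*Integral(1/(log(_y) - log(3) + log(2)), (_y, u(z)))/5 = C1 - z


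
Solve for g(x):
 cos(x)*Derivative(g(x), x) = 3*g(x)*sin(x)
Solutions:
 g(x) = C1/cos(x)^3


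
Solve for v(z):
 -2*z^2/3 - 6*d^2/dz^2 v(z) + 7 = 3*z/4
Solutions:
 v(z) = C1 + C2*z - z^4/108 - z^3/48 + 7*z^2/12


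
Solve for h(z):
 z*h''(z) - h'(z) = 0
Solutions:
 h(z) = C1 + C2*z^2


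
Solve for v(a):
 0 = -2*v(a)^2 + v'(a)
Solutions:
 v(a) = -1/(C1 + 2*a)


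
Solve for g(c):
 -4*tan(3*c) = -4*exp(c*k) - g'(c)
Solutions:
 g(c) = C1 - 4*Piecewise((exp(c*k)/k, Ne(k, 0)), (c, True)) - 4*log(cos(3*c))/3


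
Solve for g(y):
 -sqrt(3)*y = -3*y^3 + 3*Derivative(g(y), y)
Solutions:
 g(y) = C1 + y^4/4 - sqrt(3)*y^2/6


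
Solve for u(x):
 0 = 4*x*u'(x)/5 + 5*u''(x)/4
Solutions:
 u(x) = C1 + C2*erf(2*sqrt(2)*x/5)


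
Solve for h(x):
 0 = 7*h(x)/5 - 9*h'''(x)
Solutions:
 h(x) = C3*exp(525^(1/3)*x/15) + (C1*sin(175^(1/3)*3^(5/6)*x/30) + C2*cos(175^(1/3)*3^(5/6)*x/30))*exp(-525^(1/3)*x/30)


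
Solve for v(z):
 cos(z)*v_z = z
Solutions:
 v(z) = C1 + Integral(z/cos(z), z)


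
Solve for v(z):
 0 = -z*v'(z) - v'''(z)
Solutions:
 v(z) = C1 + Integral(C2*airyai(-z) + C3*airybi(-z), z)


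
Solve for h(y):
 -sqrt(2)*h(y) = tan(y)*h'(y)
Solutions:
 h(y) = C1/sin(y)^(sqrt(2))


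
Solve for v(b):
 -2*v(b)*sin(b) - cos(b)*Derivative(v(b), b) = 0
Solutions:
 v(b) = C1*cos(b)^2


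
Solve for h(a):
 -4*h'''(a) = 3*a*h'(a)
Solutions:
 h(a) = C1 + Integral(C2*airyai(-6^(1/3)*a/2) + C3*airybi(-6^(1/3)*a/2), a)


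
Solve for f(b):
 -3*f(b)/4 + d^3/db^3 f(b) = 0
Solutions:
 f(b) = C3*exp(6^(1/3)*b/2) + (C1*sin(2^(1/3)*3^(5/6)*b/4) + C2*cos(2^(1/3)*3^(5/6)*b/4))*exp(-6^(1/3)*b/4)


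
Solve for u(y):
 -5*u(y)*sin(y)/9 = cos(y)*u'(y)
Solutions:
 u(y) = C1*cos(y)^(5/9)


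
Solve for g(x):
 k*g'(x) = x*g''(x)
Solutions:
 g(x) = C1 + x^(re(k) + 1)*(C2*sin(log(x)*Abs(im(k))) + C3*cos(log(x)*im(k)))


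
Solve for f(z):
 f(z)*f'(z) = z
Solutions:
 f(z) = -sqrt(C1 + z^2)
 f(z) = sqrt(C1 + z^2)


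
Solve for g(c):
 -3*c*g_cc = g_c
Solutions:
 g(c) = C1 + C2*c^(2/3)


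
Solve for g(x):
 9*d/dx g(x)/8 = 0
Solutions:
 g(x) = C1


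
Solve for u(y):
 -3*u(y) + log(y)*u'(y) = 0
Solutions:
 u(y) = C1*exp(3*li(y))


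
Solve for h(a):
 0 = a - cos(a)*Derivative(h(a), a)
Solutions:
 h(a) = C1 + Integral(a/cos(a), a)


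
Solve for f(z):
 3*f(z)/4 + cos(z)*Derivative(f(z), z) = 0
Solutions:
 f(z) = C1*(sin(z) - 1)^(3/8)/(sin(z) + 1)^(3/8)


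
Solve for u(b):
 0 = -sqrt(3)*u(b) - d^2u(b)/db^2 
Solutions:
 u(b) = C1*sin(3^(1/4)*b) + C2*cos(3^(1/4)*b)


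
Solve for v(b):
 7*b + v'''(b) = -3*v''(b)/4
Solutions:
 v(b) = C1 + C2*b + C3*exp(-3*b/4) - 14*b^3/9 + 56*b^2/9


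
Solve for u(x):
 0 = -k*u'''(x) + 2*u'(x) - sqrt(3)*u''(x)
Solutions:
 u(x) = C1 + C2*exp(x*(sqrt(8*k + 3) - sqrt(3))/(2*k)) + C3*exp(-x*(sqrt(8*k + 3) + sqrt(3))/(2*k))


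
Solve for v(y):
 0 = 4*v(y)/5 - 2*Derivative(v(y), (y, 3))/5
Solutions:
 v(y) = C3*exp(2^(1/3)*y) + (C1*sin(2^(1/3)*sqrt(3)*y/2) + C2*cos(2^(1/3)*sqrt(3)*y/2))*exp(-2^(1/3)*y/2)


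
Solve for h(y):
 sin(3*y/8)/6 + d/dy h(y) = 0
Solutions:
 h(y) = C1 + 4*cos(3*y/8)/9


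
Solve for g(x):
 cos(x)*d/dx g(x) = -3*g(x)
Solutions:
 g(x) = C1*(sin(x) - 1)^(3/2)/(sin(x) + 1)^(3/2)


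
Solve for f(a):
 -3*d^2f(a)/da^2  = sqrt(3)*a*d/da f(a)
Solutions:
 f(a) = C1 + C2*erf(sqrt(2)*3^(3/4)*a/6)


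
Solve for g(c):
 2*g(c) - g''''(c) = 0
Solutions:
 g(c) = C1*exp(-2^(1/4)*c) + C2*exp(2^(1/4)*c) + C3*sin(2^(1/4)*c) + C4*cos(2^(1/4)*c)


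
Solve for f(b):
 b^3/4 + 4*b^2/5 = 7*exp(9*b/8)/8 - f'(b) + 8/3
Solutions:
 f(b) = C1 - b^4/16 - 4*b^3/15 + 8*b/3 + 7*exp(9*b/8)/9


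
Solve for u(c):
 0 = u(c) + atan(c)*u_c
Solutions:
 u(c) = C1*exp(-Integral(1/atan(c), c))


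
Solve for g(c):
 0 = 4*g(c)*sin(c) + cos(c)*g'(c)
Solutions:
 g(c) = C1*cos(c)^4


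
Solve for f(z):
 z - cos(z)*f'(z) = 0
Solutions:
 f(z) = C1 + Integral(z/cos(z), z)


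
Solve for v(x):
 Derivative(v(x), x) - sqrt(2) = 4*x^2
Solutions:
 v(x) = C1 + 4*x^3/3 + sqrt(2)*x


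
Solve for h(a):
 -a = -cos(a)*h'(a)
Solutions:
 h(a) = C1 + Integral(a/cos(a), a)


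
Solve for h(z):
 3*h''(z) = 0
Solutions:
 h(z) = C1 + C2*z


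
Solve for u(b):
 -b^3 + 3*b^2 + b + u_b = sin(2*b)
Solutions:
 u(b) = C1 + b^4/4 - b^3 - b^2/2 - cos(2*b)/2


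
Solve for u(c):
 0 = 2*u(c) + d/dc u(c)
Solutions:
 u(c) = C1*exp(-2*c)


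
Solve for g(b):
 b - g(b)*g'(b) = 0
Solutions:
 g(b) = -sqrt(C1 + b^2)
 g(b) = sqrt(C1 + b^2)


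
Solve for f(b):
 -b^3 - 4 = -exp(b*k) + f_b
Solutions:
 f(b) = C1 - b^4/4 - 4*b + exp(b*k)/k


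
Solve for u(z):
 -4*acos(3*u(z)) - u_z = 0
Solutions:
 Integral(1/acos(3*_y), (_y, u(z))) = C1 - 4*z


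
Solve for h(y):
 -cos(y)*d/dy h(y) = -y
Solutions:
 h(y) = C1 + Integral(y/cos(y), y)


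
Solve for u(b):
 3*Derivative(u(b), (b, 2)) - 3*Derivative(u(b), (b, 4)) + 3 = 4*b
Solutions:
 u(b) = C1 + C2*b + C3*exp(-b) + C4*exp(b) + 2*b^3/9 - b^2/2


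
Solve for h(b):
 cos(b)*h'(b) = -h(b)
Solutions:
 h(b) = C1*sqrt(sin(b) - 1)/sqrt(sin(b) + 1)


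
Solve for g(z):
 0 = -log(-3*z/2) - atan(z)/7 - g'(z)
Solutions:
 g(z) = C1 - z*log(-z) - z*atan(z)/7 - z*log(3) + z*log(2) + z + log(z^2 + 1)/14


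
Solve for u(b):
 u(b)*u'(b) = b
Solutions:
 u(b) = -sqrt(C1 + b^2)
 u(b) = sqrt(C1 + b^2)


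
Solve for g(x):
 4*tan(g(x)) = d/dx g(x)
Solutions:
 g(x) = pi - asin(C1*exp(4*x))
 g(x) = asin(C1*exp(4*x))


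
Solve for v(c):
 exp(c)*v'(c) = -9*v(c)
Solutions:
 v(c) = C1*exp(9*exp(-c))


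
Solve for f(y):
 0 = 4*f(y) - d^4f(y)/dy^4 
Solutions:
 f(y) = C1*exp(-sqrt(2)*y) + C2*exp(sqrt(2)*y) + C3*sin(sqrt(2)*y) + C4*cos(sqrt(2)*y)


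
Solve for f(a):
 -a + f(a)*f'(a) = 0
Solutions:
 f(a) = -sqrt(C1 + a^2)
 f(a) = sqrt(C1 + a^2)


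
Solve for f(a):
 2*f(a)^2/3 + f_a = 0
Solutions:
 f(a) = 3/(C1 + 2*a)


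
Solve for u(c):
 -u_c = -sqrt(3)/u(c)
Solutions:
 u(c) = -sqrt(C1 + 2*sqrt(3)*c)
 u(c) = sqrt(C1 + 2*sqrt(3)*c)


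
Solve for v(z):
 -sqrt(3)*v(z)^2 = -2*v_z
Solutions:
 v(z) = -2/(C1 + sqrt(3)*z)


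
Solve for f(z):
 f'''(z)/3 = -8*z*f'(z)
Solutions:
 f(z) = C1 + Integral(C2*airyai(-2*3^(1/3)*z) + C3*airybi(-2*3^(1/3)*z), z)


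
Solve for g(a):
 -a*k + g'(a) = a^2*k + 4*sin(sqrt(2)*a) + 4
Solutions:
 g(a) = C1 + a^3*k/3 + a^2*k/2 + 4*a - 2*sqrt(2)*cos(sqrt(2)*a)


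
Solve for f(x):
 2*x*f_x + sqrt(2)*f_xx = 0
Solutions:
 f(x) = C1 + C2*erf(2^(3/4)*x/2)


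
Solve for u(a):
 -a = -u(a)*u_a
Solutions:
 u(a) = -sqrt(C1 + a^2)
 u(a) = sqrt(C1 + a^2)


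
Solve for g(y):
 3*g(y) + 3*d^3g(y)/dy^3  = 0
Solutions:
 g(y) = C3*exp(-y) + (C1*sin(sqrt(3)*y/2) + C2*cos(sqrt(3)*y/2))*exp(y/2)


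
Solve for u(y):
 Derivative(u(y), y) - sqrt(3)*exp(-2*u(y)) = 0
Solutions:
 u(y) = log(-sqrt(C1 + 2*sqrt(3)*y))
 u(y) = log(C1 + 2*sqrt(3)*y)/2


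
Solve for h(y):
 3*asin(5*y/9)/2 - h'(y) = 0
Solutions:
 h(y) = C1 + 3*y*asin(5*y/9)/2 + 3*sqrt(81 - 25*y^2)/10


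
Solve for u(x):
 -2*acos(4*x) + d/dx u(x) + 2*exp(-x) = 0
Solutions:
 u(x) = C1 + 2*x*acos(4*x) - sqrt(1 - 16*x^2)/2 + 2*exp(-x)


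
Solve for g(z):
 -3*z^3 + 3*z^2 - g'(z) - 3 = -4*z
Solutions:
 g(z) = C1 - 3*z^4/4 + z^3 + 2*z^2 - 3*z


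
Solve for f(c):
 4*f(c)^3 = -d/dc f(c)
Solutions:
 f(c) = -sqrt(2)*sqrt(-1/(C1 - 4*c))/2
 f(c) = sqrt(2)*sqrt(-1/(C1 - 4*c))/2


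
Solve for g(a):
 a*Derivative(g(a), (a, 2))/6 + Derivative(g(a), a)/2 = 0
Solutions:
 g(a) = C1 + C2/a^2


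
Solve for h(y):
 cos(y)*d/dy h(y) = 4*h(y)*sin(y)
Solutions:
 h(y) = C1/cos(y)^4


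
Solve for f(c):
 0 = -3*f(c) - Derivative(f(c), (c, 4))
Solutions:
 f(c) = (C1*sin(sqrt(2)*3^(1/4)*c/2) + C2*cos(sqrt(2)*3^(1/4)*c/2))*exp(-sqrt(2)*3^(1/4)*c/2) + (C3*sin(sqrt(2)*3^(1/4)*c/2) + C4*cos(sqrt(2)*3^(1/4)*c/2))*exp(sqrt(2)*3^(1/4)*c/2)


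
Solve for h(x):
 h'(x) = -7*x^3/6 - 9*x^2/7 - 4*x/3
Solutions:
 h(x) = C1 - 7*x^4/24 - 3*x^3/7 - 2*x^2/3


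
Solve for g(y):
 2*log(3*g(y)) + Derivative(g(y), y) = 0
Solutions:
 Integral(1/(log(_y) + log(3)), (_y, g(y)))/2 = C1 - y


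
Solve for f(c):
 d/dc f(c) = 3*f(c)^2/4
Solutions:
 f(c) = -4/(C1 + 3*c)


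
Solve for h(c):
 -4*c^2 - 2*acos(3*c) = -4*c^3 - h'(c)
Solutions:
 h(c) = C1 - c^4 + 4*c^3/3 + 2*c*acos(3*c) - 2*sqrt(1 - 9*c^2)/3


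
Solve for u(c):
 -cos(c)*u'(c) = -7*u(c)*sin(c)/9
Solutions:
 u(c) = C1/cos(c)^(7/9)


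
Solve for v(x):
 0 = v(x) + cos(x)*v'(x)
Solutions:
 v(x) = C1*sqrt(sin(x) - 1)/sqrt(sin(x) + 1)


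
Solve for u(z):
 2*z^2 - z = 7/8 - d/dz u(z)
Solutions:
 u(z) = C1 - 2*z^3/3 + z^2/2 + 7*z/8


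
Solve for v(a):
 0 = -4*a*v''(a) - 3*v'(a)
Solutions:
 v(a) = C1 + C2*a^(1/4)


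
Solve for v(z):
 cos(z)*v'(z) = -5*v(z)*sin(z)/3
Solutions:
 v(z) = C1*cos(z)^(5/3)


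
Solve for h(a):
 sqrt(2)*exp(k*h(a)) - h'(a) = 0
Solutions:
 h(a) = Piecewise((log(-1/(C1*k + sqrt(2)*a*k))/k, Ne(k, 0)), (nan, True))
 h(a) = Piecewise((C1 + sqrt(2)*a, Eq(k, 0)), (nan, True))


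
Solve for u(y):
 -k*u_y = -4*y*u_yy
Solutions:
 u(y) = C1 + y^(re(k)/4 + 1)*(C2*sin(log(y)*Abs(im(k))/4) + C3*cos(log(y)*im(k)/4))


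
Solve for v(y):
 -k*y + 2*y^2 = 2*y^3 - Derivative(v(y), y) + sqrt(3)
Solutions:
 v(y) = C1 + k*y^2/2 + y^4/2 - 2*y^3/3 + sqrt(3)*y


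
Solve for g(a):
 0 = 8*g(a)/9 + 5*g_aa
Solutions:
 g(a) = C1*sin(2*sqrt(10)*a/15) + C2*cos(2*sqrt(10)*a/15)


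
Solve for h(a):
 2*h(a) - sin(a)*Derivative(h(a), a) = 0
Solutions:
 h(a) = C1*(cos(a) - 1)/(cos(a) + 1)


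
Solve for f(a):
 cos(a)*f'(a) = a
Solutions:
 f(a) = C1 + Integral(a/cos(a), a)


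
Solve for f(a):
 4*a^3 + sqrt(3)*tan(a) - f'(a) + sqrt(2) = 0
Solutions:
 f(a) = C1 + a^4 + sqrt(2)*a - sqrt(3)*log(cos(a))


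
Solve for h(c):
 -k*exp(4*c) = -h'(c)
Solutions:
 h(c) = C1 + k*exp(4*c)/4


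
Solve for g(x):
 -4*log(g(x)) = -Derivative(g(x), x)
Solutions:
 li(g(x)) = C1 + 4*x


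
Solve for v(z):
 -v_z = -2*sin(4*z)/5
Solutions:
 v(z) = C1 - cos(4*z)/10


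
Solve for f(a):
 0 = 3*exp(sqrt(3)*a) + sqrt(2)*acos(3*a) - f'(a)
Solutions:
 f(a) = C1 + sqrt(2)*(a*acos(3*a) - sqrt(1 - 9*a^2)/3) + sqrt(3)*exp(sqrt(3)*a)


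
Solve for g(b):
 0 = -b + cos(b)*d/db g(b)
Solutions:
 g(b) = C1 + Integral(b/cos(b), b)


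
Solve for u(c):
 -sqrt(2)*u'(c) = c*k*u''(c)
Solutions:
 u(c) = C1 + c^(((re(k) - sqrt(2))*re(k) + im(k)^2)/(re(k)^2 + im(k)^2))*(C2*sin(sqrt(2)*log(c)*Abs(im(k))/(re(k)^2 + im(k)^2)) + C3*cos(sqrt(2)*log(c)*im(k)/(re(k)^2 + im(k)^2)))


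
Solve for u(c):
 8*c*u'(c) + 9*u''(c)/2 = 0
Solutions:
 u(c) = C1 + C2*erf(2*sqrt(2)*c/3)


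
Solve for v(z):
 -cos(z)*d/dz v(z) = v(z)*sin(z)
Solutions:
 v(z) = C1*cos(z)


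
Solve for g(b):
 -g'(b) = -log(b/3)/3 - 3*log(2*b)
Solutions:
 g(b) = C1 + 10*b*log(b)/3 - 10*b/3 - b*log(3)/3 + 3*b*log(2)


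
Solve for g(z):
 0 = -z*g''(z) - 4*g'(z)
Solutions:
 g(z) = C1 + C2/z^3


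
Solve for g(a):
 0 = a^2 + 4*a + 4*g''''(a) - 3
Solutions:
 g(a) = C1 + C2*a + C3*a^2 + C4*a^3 - a^6/1440 - a^5/120 + a^4/32


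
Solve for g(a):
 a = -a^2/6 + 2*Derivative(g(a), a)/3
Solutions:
 g(a) = C1 + a^3/12 + 3*a^2/4


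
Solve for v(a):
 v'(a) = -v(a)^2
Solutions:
 v(a) = 1/(C1 + a)


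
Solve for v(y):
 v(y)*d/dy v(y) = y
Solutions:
 v(y) = -sqrt(C1 + y^2)
 v(y) = sqrt(C1 + y^2)


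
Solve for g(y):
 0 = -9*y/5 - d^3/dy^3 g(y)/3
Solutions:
 g(y) = C1 + C2*y + C3*y^2 - 9*y^4/40


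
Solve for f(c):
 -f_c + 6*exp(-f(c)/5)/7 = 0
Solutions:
 f(c) = 5*log(C1 + 6*c/35)


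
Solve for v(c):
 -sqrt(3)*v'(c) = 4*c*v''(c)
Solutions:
 v(c) = C1 + C2*c^(1 - sqrt(3)/4)


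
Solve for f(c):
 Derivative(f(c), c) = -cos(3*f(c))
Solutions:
 f(c) = -asin((C1 + exp(6*c))/(C1 - exp(6*c)))/3 + pi/3
 f(c) = asin((C1 + exp(6*c))/(C1 - exp(6*c)))/3


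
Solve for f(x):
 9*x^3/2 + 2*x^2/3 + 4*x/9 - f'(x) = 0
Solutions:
 f(x) = C1 + 9*x^4/8 + 2*x^3/9 + 2*x^2/9


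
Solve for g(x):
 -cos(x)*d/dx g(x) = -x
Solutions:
 g(x) = C1 + Integral(x/cos(x), x)


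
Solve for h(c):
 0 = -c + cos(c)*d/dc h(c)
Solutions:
 h(c) = C1 + Integral(c/cos(c), c)


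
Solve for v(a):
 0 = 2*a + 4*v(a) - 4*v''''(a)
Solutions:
 v(a) = C1*exp(-a) + C2*exp(a) + C3*sin(a) + C4*cos(a) - a/2


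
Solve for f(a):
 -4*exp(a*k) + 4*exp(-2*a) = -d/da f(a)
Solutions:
 f(a) = C1 + 2*exp(-2*a) + 4*exp(a*k)/k


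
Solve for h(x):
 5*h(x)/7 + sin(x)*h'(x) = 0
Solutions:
 h(x) = C1*(cos(x) + 1)^(5/14)/(cos(x) - 1)^(5/14)


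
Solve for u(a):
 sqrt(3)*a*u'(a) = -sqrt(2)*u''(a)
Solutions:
 u(a) = C1 + C2*erf(6^(1/4)*a/2)


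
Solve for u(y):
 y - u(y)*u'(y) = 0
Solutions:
 u(y) = -sqrt(C1 + y^2)
 u(y) = sqrt(C1 + y^2)


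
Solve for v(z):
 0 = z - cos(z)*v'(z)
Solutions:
 v(z) = C1 + Integral(z/cos(z), z)


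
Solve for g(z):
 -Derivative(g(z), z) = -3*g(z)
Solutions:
 g(z) = C1*exp(3*z)


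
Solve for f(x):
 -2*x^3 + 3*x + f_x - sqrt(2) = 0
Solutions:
 f(x) = C1 + x^4/2 - 3*x^2/2 + sqrt(2)*x


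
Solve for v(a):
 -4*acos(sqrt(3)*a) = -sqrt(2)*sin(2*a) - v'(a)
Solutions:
 v(a) = C1 + 4*a*acos(sqrt(3)*a) - 4*sqrt(3)*sqrt(1 - 3*a^2)/3 + sqrt(2)*cos(2*a)/2


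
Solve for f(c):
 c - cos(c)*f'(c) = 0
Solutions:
 f(c) = C1 + Integral(c/cos(c), c)


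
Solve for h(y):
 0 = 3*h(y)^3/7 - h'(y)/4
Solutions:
 h(y) = -sqrt(14)*sqrt(-1/(C1 + 12*y))/2
 h(y) = sqrt(14)*sqrt(-1/(C1 + 12*y))/2


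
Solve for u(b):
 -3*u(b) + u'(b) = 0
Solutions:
 u(b) = C1*exp(3*b)


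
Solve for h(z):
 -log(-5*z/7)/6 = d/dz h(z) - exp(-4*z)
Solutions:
 h(z) = C1 - z*log(-z)/6 + z*(-log(5) + 1 + log(7))/6 - exp(-4*z)/4


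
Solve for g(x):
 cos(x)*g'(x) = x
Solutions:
 g(x) = C1 + Integral(x/cos(x), x)


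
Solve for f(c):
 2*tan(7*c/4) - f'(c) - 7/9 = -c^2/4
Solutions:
 f(c) = C1 + c^3/12 - 7*c/9 - 8*log(cos(7*c/4))/7


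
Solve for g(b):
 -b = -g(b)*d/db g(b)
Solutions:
 g(b) = -sqrt(C1 + b^2)
 g(b) = sqrt(C1 + b^2)


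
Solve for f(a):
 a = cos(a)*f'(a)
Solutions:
 f(a) = C1 + Integral(a/cos(a), a)


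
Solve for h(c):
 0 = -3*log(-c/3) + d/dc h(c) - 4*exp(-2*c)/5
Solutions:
 h(c) = C1 + 3*c*log(-c) + 3*c*(-log(3) - 1) - 2*exp(-2*c)/5


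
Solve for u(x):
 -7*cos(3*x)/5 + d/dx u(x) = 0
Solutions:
 u(x) = C1 + 7*sin(3*x)/15


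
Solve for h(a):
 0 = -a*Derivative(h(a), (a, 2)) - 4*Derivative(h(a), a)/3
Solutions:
 h(a) = C1 + C2/a^(1/3)


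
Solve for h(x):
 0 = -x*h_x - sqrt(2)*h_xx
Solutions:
 h(x) = C1 + C2*erf(2^(1/4)*x/2)


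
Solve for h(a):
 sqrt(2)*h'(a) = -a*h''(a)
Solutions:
 h(a) = C1 + C2*a^(1 - sqrt(2))


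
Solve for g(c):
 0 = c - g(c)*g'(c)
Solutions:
 g(c) = -sqrt(C1 + c^2)
 g(c) = sqrt(C1 + c^2)


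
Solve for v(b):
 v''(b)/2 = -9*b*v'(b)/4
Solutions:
 v(b) = C1 + C2*erf(3*b/2)


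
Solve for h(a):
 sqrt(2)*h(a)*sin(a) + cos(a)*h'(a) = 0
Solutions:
 h(a) = C1*cos(a)^(sqrt(2))


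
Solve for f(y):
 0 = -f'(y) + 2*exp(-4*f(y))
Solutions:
 f(y) = log(-I*(C1 + 8*y)^(1/4))
 f(y) = log(I*(C1 + 8*y)^(1/4))
 f(y) = log(-(C1 + 8*y)^(1/4))
 f(y) = log(C1 + 8*y)/4


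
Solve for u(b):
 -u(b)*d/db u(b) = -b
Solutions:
 u(b) = -sqrt(C1 + b^2)
 u(b) = sqrt(C1 + b^2)


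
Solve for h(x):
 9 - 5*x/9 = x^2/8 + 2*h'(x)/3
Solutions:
 h(x) = C1 - x^3/16 - 5*x^2/12 + 27*x/2


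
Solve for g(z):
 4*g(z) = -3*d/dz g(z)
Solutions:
 g(z) = C1*exp(-4*z/3)


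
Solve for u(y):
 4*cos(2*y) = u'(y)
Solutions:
 u(y) = C1 + 2*sin(2*y)


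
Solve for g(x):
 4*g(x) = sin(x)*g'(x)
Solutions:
 g(x) = C1*(cos(x)^2 - 2*cos(x) + 1)/(cos(x)^2 + 2*cos(x) + 1)


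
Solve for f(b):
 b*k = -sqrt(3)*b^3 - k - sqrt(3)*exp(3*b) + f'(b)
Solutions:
 f(b) = C1 + sqrt(3)*b^4/4 + b^2*k/2 + b*k + sqrt(3)*exp(3*b)/3


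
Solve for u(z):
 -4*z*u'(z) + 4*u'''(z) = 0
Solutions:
 u(z) = C1 + Integral(C2*airyai(z) + C3*airybi(z), z)


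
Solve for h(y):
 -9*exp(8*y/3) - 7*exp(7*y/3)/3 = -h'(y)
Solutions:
 h(y) = C1 + 27*exp(8*y/3)/8 + exp(7*y/3)


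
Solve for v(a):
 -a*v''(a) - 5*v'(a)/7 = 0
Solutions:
 v(a) = C1 + C2*a^(2/7)


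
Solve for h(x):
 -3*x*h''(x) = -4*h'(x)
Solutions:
 h(x) = C1 + C2*x^(7/3)


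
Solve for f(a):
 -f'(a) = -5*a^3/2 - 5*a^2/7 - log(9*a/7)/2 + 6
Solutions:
 f(a) = C1 + 5*a^4/8 + 5*a^3/21 + a*log(a)/2 - 13*a/2 - a*log(7)/2 + a*log(3)
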